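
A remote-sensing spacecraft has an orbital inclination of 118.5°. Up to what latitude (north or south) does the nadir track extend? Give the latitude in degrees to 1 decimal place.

61.5°

Retrograde orbit: the ground track reaches ±(180° − i) = ±(180 − 118.5) = ±61.5°.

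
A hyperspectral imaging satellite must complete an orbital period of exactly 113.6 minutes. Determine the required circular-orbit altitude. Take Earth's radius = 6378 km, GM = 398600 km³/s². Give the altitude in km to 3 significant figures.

1390 km

T = 113.6 min = 6816.0 s.
From T = 2π√(a³/μ): a = (μ T²/4π²)^(1/3) = (398600 × 6816.0² / 4π²)^(1/3) = 7770 km.
Altitude h = a − R = 7770 − 6378 = 1392 km.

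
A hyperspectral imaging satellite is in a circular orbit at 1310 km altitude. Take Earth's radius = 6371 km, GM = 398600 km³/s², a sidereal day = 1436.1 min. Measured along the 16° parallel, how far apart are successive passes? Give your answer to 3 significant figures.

Semi-major axis a = 6371 + 1310 = 7681 km. Period T = 2π√(a³/μ) = 2π√(7681³/398600) = 6699.4 s = 111.66 min.
Node shift per orbit = (6699.4/86166) × 360° = 27.99°.
Equatorial spacing = 27.99 × 111.2 km/° = 3112 km.
At 16° latitude, spacing = 3112 × cos(16°) = 2992 km.

2990 km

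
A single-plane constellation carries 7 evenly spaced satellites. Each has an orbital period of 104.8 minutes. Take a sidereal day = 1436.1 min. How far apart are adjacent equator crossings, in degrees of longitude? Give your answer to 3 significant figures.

T = 104.8 min = 6288.0 s.
Single-satellite node shift = (6288.0/86166) × 360° = 26.27°.
With 7 satellites evenly phased, successive equator crossings are 26.27/7 = 3.753° apart.

3.75°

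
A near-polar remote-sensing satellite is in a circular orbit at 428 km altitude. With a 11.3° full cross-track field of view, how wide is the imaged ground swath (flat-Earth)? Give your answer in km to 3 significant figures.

Half-angle = 11.3°/2 = 5.65°.
Swath width ≈ 2h·tan(θ/2) = 2 × 428 × tan(5.65°) = 84.7 km.

84.7 km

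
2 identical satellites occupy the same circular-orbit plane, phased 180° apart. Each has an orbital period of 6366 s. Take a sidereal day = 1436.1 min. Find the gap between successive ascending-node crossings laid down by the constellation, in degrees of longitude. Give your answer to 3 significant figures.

13.3°

Single-satellite node shift = (6366.0/86166) × 360° = 26.60°.
With 2 satellites evenly phased, successive equator crossings are 26.60/2 = 13.299° apart.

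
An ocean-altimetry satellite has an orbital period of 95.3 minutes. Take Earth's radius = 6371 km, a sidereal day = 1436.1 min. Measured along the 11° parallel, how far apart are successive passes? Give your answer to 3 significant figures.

T = 95.3 min = 5718.0 s.
Node shift per orbit = (5718.0/86166) × 360° = 23.89°.
Equatorial spacing = 23.89 × 111.2 km/° = 2656 km.
At 11° latitude, spacing = 2656 × cos(11°) = 2608 km.

2610 km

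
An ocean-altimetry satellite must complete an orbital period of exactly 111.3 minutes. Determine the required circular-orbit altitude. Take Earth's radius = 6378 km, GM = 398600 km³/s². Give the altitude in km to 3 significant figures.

T = 111.3 min = 6678.0 s.
From T = 2π√(a³/μ): a = (μ T²/4π²)^(1/3) = (398600 × 6678.0² / 4π²)^(1/3) = 7665 km.
Altitude h = a − R = 7665 − 6378 = 1287 km.

1290 km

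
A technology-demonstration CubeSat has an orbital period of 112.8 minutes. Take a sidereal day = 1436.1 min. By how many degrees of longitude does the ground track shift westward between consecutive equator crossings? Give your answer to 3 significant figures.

28.3°

T = 112.8 min = 6768.0 s.
During one orbit Earth rotates (6768.0 / 86166) × 360° = 28.28°.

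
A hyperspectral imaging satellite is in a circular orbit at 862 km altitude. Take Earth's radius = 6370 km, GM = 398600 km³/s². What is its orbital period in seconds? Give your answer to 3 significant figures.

6120 seconds

Semi-major axis a = 6370 + 862 = 7232 km. Period T = 2π√(a³/μ) = 2π√(7232³/398600) = 6120.7 s = 102.01 min.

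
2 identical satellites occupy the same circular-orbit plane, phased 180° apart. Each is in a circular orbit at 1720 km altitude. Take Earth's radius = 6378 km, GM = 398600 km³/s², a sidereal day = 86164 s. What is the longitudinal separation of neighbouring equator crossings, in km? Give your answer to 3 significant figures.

1690 km

Semi-major axis a = 6378 + 1720 = 8098 km. Period T = 2π√(a³/μ) = 2π√(8098³/398600) = 7252.3 s = 120.87 min.
Single-satellite node shift = (7252.3/86164) × 360° = 30.30°.
With 2 satellites evenly phased, successive equator crossings are 30.30/2 = 15.150° apart.
That is 15.150 × 111.3 = 1687 km at the equator.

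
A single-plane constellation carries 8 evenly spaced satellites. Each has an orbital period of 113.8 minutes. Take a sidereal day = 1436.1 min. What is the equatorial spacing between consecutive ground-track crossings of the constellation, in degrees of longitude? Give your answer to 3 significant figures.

T = 113.8 min = 6828.0 s.
Single-satellite node shift = (6828.0/86166) × 360° = 28.53°.
With 8 satellites evenly phased, successive equator crossings are 28.53/8 = 3.566° apart.

3.57°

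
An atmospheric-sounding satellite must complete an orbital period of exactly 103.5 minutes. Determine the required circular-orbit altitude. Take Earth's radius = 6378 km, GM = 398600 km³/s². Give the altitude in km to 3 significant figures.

T = 103.5 min = 6210.0 s.
From T = 2π√(a³/μ): a = (μ T²/4π²)^(1/3) = (398600 × 6210.0² / 4π²)^(1/3) = 7302 km.
Altitude h = a − R = 7302 − 6378 = 924 km.

924 km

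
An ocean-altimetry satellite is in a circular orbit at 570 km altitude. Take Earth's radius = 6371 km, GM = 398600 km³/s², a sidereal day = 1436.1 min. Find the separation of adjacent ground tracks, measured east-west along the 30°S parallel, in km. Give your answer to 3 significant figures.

2320 km

Semi-major axis a = 6371 + 570 = 6941 km. Period T = 2π√(a³/μ) = 2π√(6941³/398600) = 5755.0 s = 95.92 min.
Node shift per orbit = (5755.0/86166) × 360° = 24.04°.
Equatorial spacing = 24.04 × 111.2 km/° = 2674 km.
At 30° latitude, spacing = 2674 × cos(30°) = 2315 km.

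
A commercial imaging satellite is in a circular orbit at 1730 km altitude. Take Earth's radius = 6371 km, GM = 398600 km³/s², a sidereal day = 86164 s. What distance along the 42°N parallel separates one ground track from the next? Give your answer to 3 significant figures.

Semi-major axis a = 6371 + 1730 = 8101 km. Period T = 2π√(a³/μ) = 2π√(8101³/398600) = 7256.4 s = 120.94 min.
Node shift per orbit = (7256.4/86164) × 360° = 30.32°.
Equatorial spacing = 30.32 × 111.2 km/° = 3371 km.
At 42° latitude, spacing = 3371 × cos(42°) = 2505 km.

2510 km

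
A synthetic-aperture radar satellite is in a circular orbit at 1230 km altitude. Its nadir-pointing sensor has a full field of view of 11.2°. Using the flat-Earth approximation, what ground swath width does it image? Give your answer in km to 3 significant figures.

Half-angle = 11.2°/2 = 5.6°.
Swath width ≈ 2h·tan(θ/2) = 2 × 1230 × tan(5.6°) = 241.2 km.

241 km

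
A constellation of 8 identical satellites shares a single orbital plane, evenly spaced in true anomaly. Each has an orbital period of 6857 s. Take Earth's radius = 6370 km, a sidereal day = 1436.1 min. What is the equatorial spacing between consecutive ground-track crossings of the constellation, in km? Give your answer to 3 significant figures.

398 km

Single-satellite node shift = (6857.0/86166) × 360° = 28.65°.
With 8 satellites evenly phased, successive equator crossings are 28.65/8 = 3.581° apart.
That is 3.581 × 111.2 = 398 km at the equator.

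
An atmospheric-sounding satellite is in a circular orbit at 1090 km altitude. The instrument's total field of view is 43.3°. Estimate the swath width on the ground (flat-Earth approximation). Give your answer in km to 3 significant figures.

865 km

Half-angle = 43.3°/2 = 21.65°.
Swath width ≈ 2h·tan(θ/2) = 2 × 1090 × tan(21.65°) = 865.3 km.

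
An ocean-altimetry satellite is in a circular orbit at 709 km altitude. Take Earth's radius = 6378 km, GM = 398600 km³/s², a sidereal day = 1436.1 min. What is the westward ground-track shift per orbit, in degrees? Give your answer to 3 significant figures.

24.8°

Semi-major axis a = 6378 + 709 = 7087 km. Period T = 2π√(a³/μ) = 2π√(7087³/398600) = 5937.5 s = 98.96 min.
During one orbit Earth rotates (5937.5 / 86166) × 360° = 24.81°.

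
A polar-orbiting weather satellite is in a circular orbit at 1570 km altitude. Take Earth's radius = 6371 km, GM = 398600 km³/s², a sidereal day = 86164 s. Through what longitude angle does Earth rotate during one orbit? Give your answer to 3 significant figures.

29.4°

Semi-major axis a = 6371 + 1570 = 7941 km. Period T = 2π√(a³/μ) = 2π√(7941³/398600) = 7042.5 s = 117.37 min.
During one orbit Earth rotates (7042.5 / 86164) × 360° = 29.42°.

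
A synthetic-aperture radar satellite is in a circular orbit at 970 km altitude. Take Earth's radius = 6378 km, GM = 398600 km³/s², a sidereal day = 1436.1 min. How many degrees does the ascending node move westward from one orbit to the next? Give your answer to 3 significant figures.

Semi-major axis a = 6378 + 970 = 7348 km. Period T = 2π√(a³/μ) = 2π√(7348³/398600) = 6268.5 s = 104.48 min.
During one orbit Earth rotates (6268.5 / 86166) × 360° = 26.19°.

26.2°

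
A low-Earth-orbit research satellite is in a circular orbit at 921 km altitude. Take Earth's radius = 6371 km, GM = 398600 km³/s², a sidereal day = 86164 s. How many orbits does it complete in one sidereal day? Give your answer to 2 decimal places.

Semi-major axis a = 6371 + 921 = 7292 km. Period T = 2π√(a³/μ) = 2π√(7292³/398600) = 6197.0 s = 103.28 min.
Orbits per sidereal day = 86164 / 6197.0 = 13.904.

13.90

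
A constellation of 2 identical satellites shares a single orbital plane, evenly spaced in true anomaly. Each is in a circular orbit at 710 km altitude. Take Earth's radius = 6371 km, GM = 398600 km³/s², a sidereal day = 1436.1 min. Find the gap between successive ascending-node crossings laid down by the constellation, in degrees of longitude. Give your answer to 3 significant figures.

12.4°

Semi-major axis a = 6371 + 710 = 7081 km. Period T = 2π√(a³/μ) = 2π√(7081³/398600) = 5930.0 s = 98.83 min.
Single-satellite node shift = (5930.0/86166) × 360° = 24.78°.
With 2 satellites evenly phased, successive equator crossings are 24.78/2 = 12.388° apart.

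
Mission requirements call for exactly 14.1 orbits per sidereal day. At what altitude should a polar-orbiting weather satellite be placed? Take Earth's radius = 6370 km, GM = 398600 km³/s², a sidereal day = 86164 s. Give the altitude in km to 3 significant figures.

854 km

Required period T = 86164 / 14.1 = 6110.9 s.
From T = 2π√(a³/μ): a = (μ T²/4π²)^(1/3) = (398600 × 6110.9² / 4π²)^(1/3) = 7224 km.
Altitude h = a − R = 7224 − 6370 = 854 km.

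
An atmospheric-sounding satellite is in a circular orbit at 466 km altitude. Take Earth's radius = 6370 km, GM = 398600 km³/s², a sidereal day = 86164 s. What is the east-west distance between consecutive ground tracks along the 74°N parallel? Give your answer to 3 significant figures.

Semi-major axis a = 6370 + 466 = 6836 km. Period T = 2π√(a³/μ) = 2π√(6836³/398600) = 5624.9 s = 93.75 min.
Node shift per orbit = (5624.9/86164) × 360° = 23.50°.
Equatorial spacing = 23.50 × 111.2 km/° = 2613 km.
At 74° latitude, spacing = 2613 × cos(74°) = 720 km.

720 km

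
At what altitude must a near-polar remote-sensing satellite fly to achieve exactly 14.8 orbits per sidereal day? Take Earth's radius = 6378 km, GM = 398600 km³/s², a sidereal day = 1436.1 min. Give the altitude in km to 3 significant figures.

617 km

Required period T = 86166 / 14.8 = 5822.0 s.
From T = 2π√(a³/μ): a = (μ T²/4π²)^(1/3) = (398600 × 5822.0² / 4π²)^(1/3) = 6995 km.
Altitude h = a − R = 6995 − 6378 = 617 km.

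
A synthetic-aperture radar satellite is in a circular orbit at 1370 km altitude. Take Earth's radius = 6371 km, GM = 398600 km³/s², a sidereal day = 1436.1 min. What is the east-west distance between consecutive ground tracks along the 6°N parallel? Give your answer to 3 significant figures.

3130 km

Semi-major axis a = 6371 + 1370 = 7741 km. Period T = 2π√(a³/μ) = 2π√(7741³/398600) = 6778.1 s = 112.97 min.
Node shift per orbit = (6778.1/86166) × 360° = 28.32°.
Equatorial spacing = 28.32 × 111.2 km/° = 3149 km.
At 6° latitude, spacing = 3149 × cos(6°) = 3132 km.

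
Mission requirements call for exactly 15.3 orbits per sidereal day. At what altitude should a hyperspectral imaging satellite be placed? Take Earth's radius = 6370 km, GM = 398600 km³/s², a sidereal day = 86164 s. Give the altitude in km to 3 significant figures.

471 km

Required period T = 86164 / 15.3 = 5631.6 s.
From T = 2π√(a³/μ): a = (μ T²/4π²)^(1/3) = (398600 × 5631.6² / 4π²)^(1/3) = 6841 km.
Altitude h = a − R = 6841 − 6370 = 471 km.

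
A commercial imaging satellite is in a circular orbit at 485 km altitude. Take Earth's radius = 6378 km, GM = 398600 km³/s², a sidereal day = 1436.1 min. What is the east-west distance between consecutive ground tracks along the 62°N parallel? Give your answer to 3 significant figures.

Semi-major axis a = 6378 + 485 = 6863 km. Period T = 2π√(a³/μ) = 2π√(6863³/398600) = 5658.3 s = 94.30 min.
Node shift per orbit = (5658.3/86166) × 360° = 23.64°.
Equatorial spacing = 23.64 × 111.3 km/° = 2632 km.
At 62° latitude, spacing = 2632 × cos(62°) = 1235 km.

1240 km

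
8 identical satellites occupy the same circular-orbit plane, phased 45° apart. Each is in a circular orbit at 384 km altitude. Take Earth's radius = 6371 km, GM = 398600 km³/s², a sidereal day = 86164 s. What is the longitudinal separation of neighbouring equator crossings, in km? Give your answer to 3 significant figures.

Semi-major axis a = 6371 + 384 = 6755 km. Period T = 2π√(a³/μ) = 2π√(6755³/398600) = 5525.2 s = 92.09 min.
Single-satellite node shift = (5525.2/86164) × 360° = 23.08°.
With 8 satellites evenly phased, successive equator crossings are 23.08/8 = 2.886° apart.
That is 2.886 × 111.2 = 321 km at the equator.

321 km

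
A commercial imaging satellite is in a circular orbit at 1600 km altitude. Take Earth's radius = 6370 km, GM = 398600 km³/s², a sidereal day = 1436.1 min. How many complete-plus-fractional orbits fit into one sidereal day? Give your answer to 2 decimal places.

12.17

Semi-major axis a = 6370 + 1600 = 7970 km. Period T = 2π√(a³/μ) = 2π√(7970³/398600) = 7081.1 s = 118.02 min.
Orbits per sidereal day = 86166 / 7081.1 = 12.169.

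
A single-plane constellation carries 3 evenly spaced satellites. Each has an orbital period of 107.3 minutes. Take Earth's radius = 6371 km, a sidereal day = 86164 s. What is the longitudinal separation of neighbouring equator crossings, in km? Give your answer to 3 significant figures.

997 km

T = 107.3 min = 6438.0 s.
Single-satellite node shift = (6438.0/86164) × 360° = 26.90°.
With 3 satellites evenly phased, successive equator crossings are 26.90/3 = 8.966° apart.
That is 8.966 × 111.2 = 997 km at the equator.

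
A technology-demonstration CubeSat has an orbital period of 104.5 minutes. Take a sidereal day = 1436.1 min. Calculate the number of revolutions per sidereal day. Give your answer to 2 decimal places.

13.74

T = 104.5 min = 6270.0 s.
Orbits per sidereal day = 86166 / 6270.0 = 13.743.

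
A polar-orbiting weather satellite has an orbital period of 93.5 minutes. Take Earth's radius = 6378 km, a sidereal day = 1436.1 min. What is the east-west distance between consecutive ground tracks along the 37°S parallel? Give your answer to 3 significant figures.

2080 km

T = 93.5 min = 5610.0 s.
Node shift per orbit = (5610.0/86166) × 360° = 23.44°.
Equatorial spacing = 23.44 × 111.3 km/° = 2609 km.
At 37° latitude, spacing = 2609 × cos(37°) = 2084 km.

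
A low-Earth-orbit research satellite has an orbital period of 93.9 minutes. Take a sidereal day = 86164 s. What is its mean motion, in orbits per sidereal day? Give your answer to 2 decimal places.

T = 93.9 min = 5634.0 s.
Orbits per sidereal day = 86164 / 5634.0 = 15.294.

15.29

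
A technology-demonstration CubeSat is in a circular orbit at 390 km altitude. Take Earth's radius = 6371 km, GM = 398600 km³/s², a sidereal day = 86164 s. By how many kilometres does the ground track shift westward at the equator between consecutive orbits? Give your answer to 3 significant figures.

2570 km

Semi-major axis a = 6371 + 390 = 6761 km. Period T = 2π√(a³/μ) = 2π√(6761³/398600) = 5532.6 s = 92.21 min.
During one orbit Earth rotates (5532.6 / 86164) × 360° = 23.12°.
At the equator that is 23.12° × (2π·6371/360) km/° = 23.12 × 111.2 = 2570 km.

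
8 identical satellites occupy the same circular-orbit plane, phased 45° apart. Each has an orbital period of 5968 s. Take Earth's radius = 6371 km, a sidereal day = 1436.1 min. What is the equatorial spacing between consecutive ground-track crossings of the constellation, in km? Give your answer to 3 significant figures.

347 km

Single-satellite node shift = (5968.0/86166) × 360° = 24.93°.
With 8 satellites evenly phased, successive equator crossings are 24.93/8 = 3.117° apart.
That is 3.117 × 111.2 = 347 km at the equator.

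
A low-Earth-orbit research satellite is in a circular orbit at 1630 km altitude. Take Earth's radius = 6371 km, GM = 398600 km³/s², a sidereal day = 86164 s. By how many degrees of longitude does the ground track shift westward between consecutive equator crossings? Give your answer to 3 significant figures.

29.8°

Semi-major axis a = 6371 + 1630 = 8001 km. Period T = 2π√(a³/μ) = 2π√(8001³/398600) = 7122.4 s = 118.71 min.
During one orbit Earth rotates (7122.4 / 86164) × 360° = 29.76°.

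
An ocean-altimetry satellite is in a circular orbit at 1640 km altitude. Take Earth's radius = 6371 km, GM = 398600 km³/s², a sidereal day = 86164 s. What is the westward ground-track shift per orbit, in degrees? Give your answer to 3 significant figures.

Semi-major axis a = 6371 + 1640 = 8011 km. Period T = 2π√(a³/μ) = 2π√(8011³/398600) = 7135.8 s = 118.93 min.
During one orbit Earth rotates (7135.8 / 86164) × 360° = 29.81°.

29.8°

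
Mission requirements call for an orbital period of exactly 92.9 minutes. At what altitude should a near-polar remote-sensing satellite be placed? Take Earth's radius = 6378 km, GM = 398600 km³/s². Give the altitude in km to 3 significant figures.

T = 92.9 min = 5574.0 s.
From T = 2π√(a³/μ): a = (μ T²/4π²)^(1/3) = (398600 × 5574.0² / 4π²)^(1/3) = 6795 km.
Altitude h = a − R = 6795 − 6378 = 417 km.

417 km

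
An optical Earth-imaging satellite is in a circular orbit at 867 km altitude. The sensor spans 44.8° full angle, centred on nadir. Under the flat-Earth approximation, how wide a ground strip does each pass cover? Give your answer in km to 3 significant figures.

Half-angle = 44.8°/2 = 22.4°.
Swath width ≈ 2h·tan(θ/2) = 2 × 867 × tan(22.4°) = 714.7 km.

715 km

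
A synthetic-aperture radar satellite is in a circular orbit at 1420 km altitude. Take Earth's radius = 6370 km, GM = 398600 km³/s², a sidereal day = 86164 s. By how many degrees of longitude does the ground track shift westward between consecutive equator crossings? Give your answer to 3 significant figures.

28.6°

Semi-major axis a = 6370 + 1420 = 7790 km. Period T = 2π√(a³/μ) = 2π√(7790³/398600) = 6842.5 s = 114.04 min.
During one orbit Earth rotates (6842.5 / 86164) × 360° = 28.59°.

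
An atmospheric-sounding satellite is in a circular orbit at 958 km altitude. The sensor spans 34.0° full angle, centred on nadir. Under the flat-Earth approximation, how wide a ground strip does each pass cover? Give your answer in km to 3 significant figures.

586 km

Half-angle = 34.0°/2 = 17°.
Swath width ≈ 2h·tan(θ/2) = 2 × 958 × tan(17°) = 585.8 km.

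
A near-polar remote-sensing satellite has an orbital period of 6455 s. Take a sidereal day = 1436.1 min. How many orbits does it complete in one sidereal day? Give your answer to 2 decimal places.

13.35

Orbits per sidereal day = 86166 / 6455.0 = 13.349.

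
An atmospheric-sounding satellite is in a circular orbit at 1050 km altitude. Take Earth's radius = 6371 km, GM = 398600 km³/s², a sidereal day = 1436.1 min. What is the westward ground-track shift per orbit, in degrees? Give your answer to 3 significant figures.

Semi-major axis a = 6371 + 1050 = 7421 km. Period T = 2π√(a³/μ) = 2π√(7421³/398600) = 6362.2 s = 106.04 min.
During one orbit Earth rotates (6362.2 / 86166) × 360° = 26.58°.

26.6°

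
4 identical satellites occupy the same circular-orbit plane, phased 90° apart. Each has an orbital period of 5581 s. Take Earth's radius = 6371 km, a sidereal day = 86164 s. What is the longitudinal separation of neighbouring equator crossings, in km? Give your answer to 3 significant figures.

648 km

Single-satellite node shift = (5581.0/86164) × 360° = 23.32°.
With 4 satellites evenly phased, successive equator crossings are 23.32/4 = 5.829° apart.
That is 5.829 × 111.2 = 648 km at the equator.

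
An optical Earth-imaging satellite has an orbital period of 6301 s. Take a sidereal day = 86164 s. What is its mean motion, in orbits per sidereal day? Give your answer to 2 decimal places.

Orbits per sidereal day = 86164 / 6301.0 = 13.675.

13.67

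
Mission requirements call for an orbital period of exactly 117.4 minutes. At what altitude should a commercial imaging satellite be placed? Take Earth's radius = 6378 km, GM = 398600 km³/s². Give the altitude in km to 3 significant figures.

T = 117.4 min = 7044.0 s.
From T = 2π√(a³/μ): a = (μ T²/4π²)^(1/3) = (398600 × 7044.0² / 4π²)^(1/3) = 7942 km.
Altitude h = a − R = 7942 − 6378 = 1564 km.

1560 km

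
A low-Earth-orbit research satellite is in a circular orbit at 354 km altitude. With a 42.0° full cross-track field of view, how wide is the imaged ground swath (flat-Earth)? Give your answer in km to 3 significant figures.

Half-angle = 42.0°/2 = 21°.
Swath width ≈ 2h·tan(θ/2) = 2 × 354 × tan(21°) = 271.8 km.

272 km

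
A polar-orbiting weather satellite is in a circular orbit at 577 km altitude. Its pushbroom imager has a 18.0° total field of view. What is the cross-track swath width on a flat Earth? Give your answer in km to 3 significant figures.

183 km

Half-angle = 18.0°/2 = 9°.
Swath width ≈ 2h·tan(θ/2) = 2 × 577 × tan(9°) = 182.8 km.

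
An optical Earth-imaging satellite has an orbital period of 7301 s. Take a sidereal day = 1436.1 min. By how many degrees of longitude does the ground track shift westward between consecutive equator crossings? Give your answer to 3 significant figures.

30.5°

During one orbit Earth rotates (7301.0 / 86166) × 360° = 30.50°.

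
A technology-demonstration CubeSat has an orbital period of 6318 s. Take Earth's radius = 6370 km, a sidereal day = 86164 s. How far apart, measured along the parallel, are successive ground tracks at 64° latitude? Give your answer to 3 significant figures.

1290 km

Node shift per orbit = (6318.0/86164) × 360° = 26.40°.
Equatorial spacing = 26.40 × 111.2 km/° = 2935 km.
At 64° latitude, spacing = 2935 × cos(64°) = 1287 km.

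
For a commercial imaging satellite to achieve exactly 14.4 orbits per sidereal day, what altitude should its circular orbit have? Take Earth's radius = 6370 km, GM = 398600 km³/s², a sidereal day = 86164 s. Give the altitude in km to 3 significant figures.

754 km

Required period T = 86164 / 14.4 = 5983.6 s.
From T = 2π√(a³/μ): a = (μ T²/4π²)^(1/3) = (398600 × 5983.6² / 4π²)^(1/3) = 7124 km.
Altitude h = a − R = 7124 − 6370 = 754 km.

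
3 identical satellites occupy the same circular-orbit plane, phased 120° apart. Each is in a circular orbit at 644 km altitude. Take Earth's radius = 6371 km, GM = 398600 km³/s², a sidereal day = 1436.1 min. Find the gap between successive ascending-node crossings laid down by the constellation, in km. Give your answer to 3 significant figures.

905 km

Semi-major axis a = 6371 + 644 = 7015 km. Period T = 2π√(a³/μ) = 2π√(7015³/398600) = 5847.3 s = 97.45 min.
Single-satellite node shift = (5847.3/86166) × 360° = 24.43°.
With 3 satellites evenly phased, successive equator crossings are 24.43/3 = 8.143° apart.
That is 8.143 × 111.2 = 905 km at the equator.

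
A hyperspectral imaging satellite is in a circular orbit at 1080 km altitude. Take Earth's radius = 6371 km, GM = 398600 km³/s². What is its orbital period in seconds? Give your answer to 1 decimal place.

6400.8 seconds

Semi-major axis a = 6371 + 1080 = 7451 km. Period T = 2π√(a³/μ) = 2π√(7451³/398600) = 6400.8 s = 106.68 min.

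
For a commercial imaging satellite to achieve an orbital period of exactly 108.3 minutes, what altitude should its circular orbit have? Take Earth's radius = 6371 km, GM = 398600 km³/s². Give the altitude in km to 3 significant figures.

T = 108.3 min = 6498.0 s.
From T = 2π√(a³/μ): a = (μ T²/4π²)^(1/3) = (398600 × 6498.0² / 4π²)^(1/3) = 7526 km.
Altitude h = a − R = 7526 − 6371 = 1155 km.

1160 km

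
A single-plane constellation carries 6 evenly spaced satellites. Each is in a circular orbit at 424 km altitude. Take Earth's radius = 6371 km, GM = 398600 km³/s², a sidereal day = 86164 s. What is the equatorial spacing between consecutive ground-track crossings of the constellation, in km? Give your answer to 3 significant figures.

Semi-major axis a = 6371 + 424 = 6795 km. Period T = 2π√(a³/μ) = 2π√(6795³/398600) = 5574.4 s = 92.91 min.
Single-satellite node shift = (5574.4/86164) × 360° = 23.29°.
With 6 satellites evenly phased, successive equator crossings are 23.29/6 = 3.882° apart.
That is 3.882 × 111.2 = 432 km at the equator.

432 km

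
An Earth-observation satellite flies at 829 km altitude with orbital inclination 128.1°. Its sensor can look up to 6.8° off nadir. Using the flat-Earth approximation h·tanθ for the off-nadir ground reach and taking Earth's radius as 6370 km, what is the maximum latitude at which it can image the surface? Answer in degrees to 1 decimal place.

Retrograde orbit: the ground track reaches ±(180° − i) = ±(180 − 128.1) = ±51.9°.
Sensor half-swath on the ground ≈ 829·tan(6.8°) = 99 km = 0.89° of latitude.
Maximum observable latitude ≈ 51.9 + 0.89 = 52.8°.

52.8°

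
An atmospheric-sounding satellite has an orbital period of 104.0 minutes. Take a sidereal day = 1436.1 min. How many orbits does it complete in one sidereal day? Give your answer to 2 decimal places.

T = 104.0 min = 6240.0 s.
Orbits per sidereal day = 86166 / 6240.0 = 13.809.

13.81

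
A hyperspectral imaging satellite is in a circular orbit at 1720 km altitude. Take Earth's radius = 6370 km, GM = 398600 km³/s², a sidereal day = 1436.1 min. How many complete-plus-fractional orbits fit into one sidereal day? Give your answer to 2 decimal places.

Semi-major axis a = 6370 + 1720 = 8090 km. Period T = 2π√(a³/μ) = 2π√(8090³/398600) = 7241.6 s = 120.69 min.
Orbits per sidereal day = 86166 / 7241.6 = 11.899.

11.90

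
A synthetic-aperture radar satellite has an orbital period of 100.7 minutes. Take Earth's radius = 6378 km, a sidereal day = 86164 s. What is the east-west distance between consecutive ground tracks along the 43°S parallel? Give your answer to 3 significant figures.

T = 100.7 min = 6042.0 s.
Node shift per orbit = (6042.0/86164) × 360° = 25.24°.
Equatorial spacing = 25.24 × 111.3 km/° = 2810 km.
At 43° latitude, spacing = 2810 × cos(43°) = 2055 km.

2060 km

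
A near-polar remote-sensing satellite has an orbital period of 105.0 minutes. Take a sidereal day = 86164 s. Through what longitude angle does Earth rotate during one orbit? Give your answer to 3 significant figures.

T = 105.0 min = 6300.0 s.
During one orbit Earth rotates (6300.0 / 86164) × 360° = 26.32°.

26.3°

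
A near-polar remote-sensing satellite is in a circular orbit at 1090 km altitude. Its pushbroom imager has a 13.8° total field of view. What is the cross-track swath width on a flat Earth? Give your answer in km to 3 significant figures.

Half-angle = 13.8°/2 = 6.9°.
Swath width ≈ 2h·tan(θ/2) = 2 × 1090 × tan(6.9°) = 263.8 km.

264 km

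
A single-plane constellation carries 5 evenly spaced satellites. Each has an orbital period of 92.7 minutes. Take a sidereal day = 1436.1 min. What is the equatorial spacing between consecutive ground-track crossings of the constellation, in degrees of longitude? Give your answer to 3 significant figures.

T = 92.7 min = 5562.0 s.
Single-satellite node shift = (5562.0/86166) × 360° = 23.24°.
With 5 satellites evenly phased, successive equator crossings are 23.24/5 = 4.648° apart.

4.65°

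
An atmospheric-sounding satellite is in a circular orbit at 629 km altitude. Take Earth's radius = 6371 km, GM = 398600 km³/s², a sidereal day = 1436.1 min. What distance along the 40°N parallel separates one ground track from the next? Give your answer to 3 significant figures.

Semi-major axis a = 6371 + 629 = 7000 km. Period T = 2π√(a³/μ) = 2π√(7000³/398600) = 5828.5 s = 97.14 min.
Node shift per orbit = (5828.5/86166) × 360° = 24.35°.
Equatorial spacing = 24.35 × 111.2 km/° = 2708 km.
At 40° latitude, spacing = 2708 × cos(40°) = 2074 km.

2070 km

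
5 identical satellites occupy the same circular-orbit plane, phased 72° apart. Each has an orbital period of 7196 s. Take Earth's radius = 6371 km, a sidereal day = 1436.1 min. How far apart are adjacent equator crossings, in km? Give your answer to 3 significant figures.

Single-satellite node shift = (7196.0/86166) × 360° = 30.06°.
With 5 satellites evenly phased, successive equator crossings are 30.06/5 = 6.013° apart.
That is 6.013 × 111.2 = 669 km at the equator.

669 km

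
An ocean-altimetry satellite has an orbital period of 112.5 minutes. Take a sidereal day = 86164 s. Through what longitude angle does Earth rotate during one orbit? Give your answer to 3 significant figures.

28.2°

T = 112.5 min = 6750.0 s.
During one orbit Earth rotates (6750.0 / 86164) × 360° = 28.20°.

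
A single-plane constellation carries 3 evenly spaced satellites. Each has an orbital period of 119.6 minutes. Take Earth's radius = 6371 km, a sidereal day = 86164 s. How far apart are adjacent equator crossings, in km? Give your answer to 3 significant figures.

T = 119.6 min = 7176.0 s.
Single-satellite node shift = (7176.0/86164) × 360° = 29.98°.
With 3 satellites evenly phased, successive equator crossings are 29.98/3 = 9.994° apart.
That is 9.994 × 111.2 = 1111 km at the equator.

1110 km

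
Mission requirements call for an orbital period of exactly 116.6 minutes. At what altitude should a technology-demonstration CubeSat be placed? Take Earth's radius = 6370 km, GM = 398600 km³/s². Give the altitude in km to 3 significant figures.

1540 km

T = 116.6 min = 6996.0 s.
From T = 2π√(a³/μ): a = (μ T²/4π²)^(1/3) = (398600 × 6996.0² / 4π²)^(1/3) = 7906 km.
Altitude h = a − R = 7906 − 6370 = 1536 km.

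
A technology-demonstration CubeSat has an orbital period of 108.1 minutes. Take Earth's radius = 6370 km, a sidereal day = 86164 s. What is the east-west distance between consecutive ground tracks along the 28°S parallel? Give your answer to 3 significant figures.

T = 108.1 min = 6486.0 s.
Node shift per orbit = (6486.0/86164) × 360° = 27.10°.
Equatorial spacing = 27.10 × 111.2 km/° = 3013 km.
At 28° latitude, spacing = 3013 × cos(28°) = 2660 km.

2660 km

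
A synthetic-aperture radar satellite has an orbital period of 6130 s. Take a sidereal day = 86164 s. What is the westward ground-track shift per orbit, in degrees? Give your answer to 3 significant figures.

25.6°

During one orbit Earth rotates (6130.0 / 86164) × 360° = 25.61°.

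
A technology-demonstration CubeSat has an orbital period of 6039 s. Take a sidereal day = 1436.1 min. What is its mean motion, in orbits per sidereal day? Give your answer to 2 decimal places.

14.27

Orbits per sidereal day = 86166 / 6039.0 = 14.268.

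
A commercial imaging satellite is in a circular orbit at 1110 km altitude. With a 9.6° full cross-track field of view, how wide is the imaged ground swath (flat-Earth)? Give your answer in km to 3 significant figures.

186 km

Half-angle = 9.6°/2 = 4.8°.
Swath width ≈ 2h·tan(θ/2) = 2 × 1110 × tan(4.8°) = 186.4 km.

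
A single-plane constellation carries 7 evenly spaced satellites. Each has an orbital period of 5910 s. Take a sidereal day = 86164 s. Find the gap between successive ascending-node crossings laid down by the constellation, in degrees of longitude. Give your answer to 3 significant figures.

3.53°

Single-satellite node shift = (5910.0/86164) × 360° = 24.69°.
With 7 satellites evenly phased, successive equator crossings are 24.69/7 = 3.527° apart.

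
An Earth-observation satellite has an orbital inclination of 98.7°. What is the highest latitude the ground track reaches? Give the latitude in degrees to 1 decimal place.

Retrograde orbit: the ground track reaches ±(180° − i) = ±(180 − 98.7) = ±81.3°.

81.3°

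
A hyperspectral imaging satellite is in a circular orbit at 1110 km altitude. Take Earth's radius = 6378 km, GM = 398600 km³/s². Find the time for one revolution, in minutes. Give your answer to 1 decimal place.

Semi-major axis a = 6378 + 1110 = 7488 km. Period T = 2π√(a³/μ) = 2π√(7488³/398600) = 6448.5 s = 107.48 min.

107.5 min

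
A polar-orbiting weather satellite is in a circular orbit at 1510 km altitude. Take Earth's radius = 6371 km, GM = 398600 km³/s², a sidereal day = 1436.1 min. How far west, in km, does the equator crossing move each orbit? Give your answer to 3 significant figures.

Semi-major axis a = 6371 + 1510 = 7881 km. Period T = 2π√(a³/μ) = 2π√(7881³/398600) = 6962.8 s = 116.05 min.
During one orbit Earth rotates (6962.8 / 86166) × 360° = 29.09°.
At the equator that is 29.09° × (2π·6371/360) km/° = 29.09 × 111.2 = 3235 km.

3230 km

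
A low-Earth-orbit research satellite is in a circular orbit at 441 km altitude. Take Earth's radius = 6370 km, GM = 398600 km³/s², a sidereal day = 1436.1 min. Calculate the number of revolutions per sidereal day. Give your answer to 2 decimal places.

15.40

Semi-major axis a = 6370 + 441 = 6811 km. Period T = 2π√(a³/μ) = 2π√(6811³/398600) = 5594.1 s = 93.23 min.
Orbits per sidereal day = 86166 / 5594.1 = 15.403.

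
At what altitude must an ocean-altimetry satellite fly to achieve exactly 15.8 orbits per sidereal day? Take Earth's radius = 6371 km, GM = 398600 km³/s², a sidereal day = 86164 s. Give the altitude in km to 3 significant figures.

325 km

Required period T = 86164 / 15.8 = 5453.4 s.
From T = 2π√(a³/μ): a = (μ T²/4π²)^(1/3) = (398600 × 5453.4² / 4π²)^(1/3) = 6696 km.
Altitude h = a − R = 6696 − 6371 = 325 km.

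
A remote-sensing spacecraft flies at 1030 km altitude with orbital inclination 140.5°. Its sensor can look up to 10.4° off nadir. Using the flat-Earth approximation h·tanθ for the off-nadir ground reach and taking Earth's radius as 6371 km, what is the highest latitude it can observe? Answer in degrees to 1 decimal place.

Retrograde orbit: the ground track reaches ±(180° − i) = ±(180 − 140.5) = ±39.5°.
Sensor half-swath on the ground ≈ 1030·tan(10.4°) = 189 km = 1.70° of latitude.
Maximum observable latitude ≈ 39.5 + 1.70 = 41.2°.

41.2°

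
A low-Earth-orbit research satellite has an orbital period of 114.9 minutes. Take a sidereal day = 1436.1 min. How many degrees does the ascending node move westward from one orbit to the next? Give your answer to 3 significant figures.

T = 114.9 min = 6894.0 s.
During one orbit Earth rotates (6894.0 / 86166) × 360° = 28.80°.

28.8°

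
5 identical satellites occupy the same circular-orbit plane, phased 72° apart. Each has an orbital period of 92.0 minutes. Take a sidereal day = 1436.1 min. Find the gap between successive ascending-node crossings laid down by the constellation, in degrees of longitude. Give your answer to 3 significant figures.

T = 92.0 min = 5520.0 s.
Single-satellite node shift = (5520.0/86166) × 360° = 23.06°.
With 5 satellites evenly phased, successive equator crossings are 23.06/5 = 4.612° apart.

4.61°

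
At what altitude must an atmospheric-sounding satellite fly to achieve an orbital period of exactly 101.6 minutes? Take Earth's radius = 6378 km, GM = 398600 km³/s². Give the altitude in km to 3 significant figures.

T = 101.6 min = 6096.0 s.
From T = 2π√(a³/μ): a = (μ T²/4π²)^(1/3) = (398600 × 6096.0² / 4π²)^(1/3) = 7213 km.
Altitude h = a − R = 7213 − 6378 = 835 km.

835 km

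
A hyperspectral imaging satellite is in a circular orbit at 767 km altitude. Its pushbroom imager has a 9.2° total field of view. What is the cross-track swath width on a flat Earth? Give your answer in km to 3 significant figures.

Half-angle = 9.2°/2 = 4.6°.
Swath width ≈ 2h·tan(θ/2) = 2 × 767 × tan(4.6°) = 123.4 km.

123 km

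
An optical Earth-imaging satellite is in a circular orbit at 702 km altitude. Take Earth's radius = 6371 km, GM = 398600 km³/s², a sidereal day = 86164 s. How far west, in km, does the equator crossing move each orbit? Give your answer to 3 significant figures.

Semi-major axis a = 6371 + 702 = 7073 km. Period T = 2π√(a³/μ) = 2π√(7073³/398600) = 5919.9 s = 98.67 min.
During one orbit Earth rotates (5919.9 / 86164) × 360° = 24.73°.
At the equator that is 24.73° × (2π·6371/360) km/° = 24.73 × 111.2 = 2750 km.

2750 km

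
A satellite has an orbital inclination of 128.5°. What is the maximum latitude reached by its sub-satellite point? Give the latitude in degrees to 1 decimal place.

51.5°

Retrograde orbit: the ground track reaches ±(180° − i) = ±(180 − 128.5) = ±51.5°.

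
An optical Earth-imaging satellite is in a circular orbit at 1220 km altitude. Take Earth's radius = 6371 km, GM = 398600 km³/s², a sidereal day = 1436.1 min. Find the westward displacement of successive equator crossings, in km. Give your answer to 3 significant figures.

3060 km

Semi-major axis a = 6371 + 1220 = 7591 km. Period T = 2π√(a³/μ) = 2π√(7591³/398600) = 6582.0 s = 109.70 min.
During one orbit Earth rotates (6582.0 / 86166) × 360° = 27.50°.
At the equator that is 27.50° × (2π·6371/360) km/° = 27.50 × 111.2 = 3058 km.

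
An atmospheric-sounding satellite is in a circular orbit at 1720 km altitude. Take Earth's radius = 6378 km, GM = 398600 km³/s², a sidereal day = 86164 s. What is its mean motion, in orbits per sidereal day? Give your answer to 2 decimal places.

Semi-major axis a = 6378 + 1720 = 8098 km. Period T = 2π√(a³/μ) = 2π√(8098³/398600) = 7252.3 s = 120.87 min.
Orbits per sidereal day = 86164 / 7252.3 = 11.881.

11.88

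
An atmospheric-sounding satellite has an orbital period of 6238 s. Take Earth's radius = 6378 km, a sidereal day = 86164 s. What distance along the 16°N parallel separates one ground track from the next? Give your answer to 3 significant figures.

2790 km

Node shift per orbit = (6238.0/86164) × 360° = 26.06°.
Equatorial spacing = 26.06 × 111.3 km/° = 2901 km.
At 16° latitude, spacing = 2901 × cos(16°) = 2789 km.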